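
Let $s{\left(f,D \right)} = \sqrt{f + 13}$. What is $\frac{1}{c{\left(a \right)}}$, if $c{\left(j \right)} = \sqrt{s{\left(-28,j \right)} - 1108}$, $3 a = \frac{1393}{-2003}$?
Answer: $\frac{1}{\sqrt{-1108 + i \sqrt{15}}} \approx 5.251 \cdot 10^{-5} - 0.030042 i$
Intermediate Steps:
$s{\left(f,D \right)} = \sqrt{13 + f}$
$a = - \frac{1393}{6009}$ ($a = \frac{1393 \frac{1}{-2003}}{3} = \frac{1393 \left(- \frac{1}{2003}\right)}{3} = \frac{1}{3} \left(- \frac{1393}{2003}\right) = - \frac{1393}{6009} \approx -0.23182$)
$c{\left(j \right)} = \sqrt{-1108 + i \sqrt{15}}$ ($c{\left(j \right)} = \sqrt{\sqrt{13 - 28} - 1108} = \sqrt{\sqrt{-15} - 1108} = \sqrt{i \sqrt{15} - 1108} = \sqrt{-1108 + i \sqrt{15}}$)
$\frac{1}{c{\left(a \right)}} = \frac{1}{\sqrt{-1108 + i \sqrt{15}}}$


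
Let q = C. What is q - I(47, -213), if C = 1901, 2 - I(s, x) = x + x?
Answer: 1473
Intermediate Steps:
I(s, x) = 2 - 2*x (I(s, x) = 2 - (x + x) = 2 - 2*x)
q = 1901
q - I(47, -213) = 1901 - (2 - 2*(-213)) = 1901 - (2 + 426) = 1901 - 1*428 = 1901 - 428 = 1473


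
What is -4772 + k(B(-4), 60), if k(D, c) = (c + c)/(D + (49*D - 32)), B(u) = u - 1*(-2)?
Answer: -52502/11 ≈ -4772.9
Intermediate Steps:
B(u) = 2 + u (B(u) = u + 2 = 2 + u)
k(D, c) = 2*c/(-32 + 50*D) (k(D, c) = (2*c)/(D + (-32 + 49*D)) = (2*c)/(-32 + 50*D) = 2*c/(-32 + 50*D))
-4772 + k(B(-4), 60) = -4772 + 60/(-16 + 25*(2 - 4)) = -4772 + 60/(-16 + 25*(-2)) = -4772 + 60/(-16 - 50) = -4772 + 60/(-66) = -4772 + 60*(-1/66) = -4772 - 10/11 = -52502/11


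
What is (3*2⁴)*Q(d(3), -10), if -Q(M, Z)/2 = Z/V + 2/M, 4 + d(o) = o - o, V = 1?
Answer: 1008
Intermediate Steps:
d(o) = -4 (d(o) = -4 + (o - o) = -4 + 0 = -4)
Q(M, Z) = -4/M - 2*Z (Q(M, Z) = -2*(Z/1 + 2/M) = -2*(Z*1 + 2/M) = -2*(Z + 2/M) = -4/M - 2*Z)
(3*2⁴)*Q(d(3), -10) = (3*2⁴)*(-4/(-4) - 2*(-10)) = (3*16)*(-4*(-¼) + 20) = 48*(1 + 20) = 48*21 = 1008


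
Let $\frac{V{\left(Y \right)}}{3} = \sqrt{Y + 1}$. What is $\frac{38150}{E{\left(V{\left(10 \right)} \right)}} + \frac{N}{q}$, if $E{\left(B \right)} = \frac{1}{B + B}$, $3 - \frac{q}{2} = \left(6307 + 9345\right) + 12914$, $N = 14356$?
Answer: $- \frac{7178}{28563} + 228900 \sqrt{11} \approx 7.5918 \cdot 10^{5}$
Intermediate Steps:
$V{\left(Y \right)} = 3 \sqrt{1 + Y}$ ($V{\left(Y \right)} = 3 \sqrt{Y + 1} = 3 \sqrt{1 + Y}$)
$q = -57126$ ($q = 6 - 2 \left(\left(6307 + 9345\right) + 12914\right) = 6 - 2 \left(15652 + 12914\right) = 6 - 57132 = -57126$)
$E{\left(B \right)} = \frac{1}{2 B}$
$\frac{38150}{E{\left(V{\left(10 \right)} \right)}} + \frac{N}{q} = \frac{38150}{\frac{1}{2} \frac{1}{3 \sqrt{1 + 10}}} + \frac{14356}{-57126} = \frac{38150}{\frac{1}{2} \frac{1}{3 \sqrt{11}}} + 14356 \left(- \frac{1}{57126}\right) = \frac{38150}{\frac{1}{2} \frac{\sqrt{11}}{33}} - \frac{7178}{28563} = \frac{38150}{\frac{1}{66} \sqrt{11}} - \frac{7178}{28563} = 38150 \cdot 6 \sqrt{11} - \frac{7178}{28563} = 228900 \sqrt{11} - \frac{7178}{28563} = - \frac{7178}{28563} + 228900 \sqrt{11}$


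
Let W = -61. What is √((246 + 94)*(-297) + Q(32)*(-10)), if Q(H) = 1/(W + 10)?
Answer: I*√262648470/51 ≈ 317.77*I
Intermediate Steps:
Q(H) = -1/51 (Q(H) = 1/(-61 + 10) = 1/(-51) = -1/51)
√((246 + 94)*(-297) + Q(32)*(-10)) = √((246 + 94)*(-297) - 1/51*(-10)) = √(340*(-297) + 10/51) = √(-100980 + 10/51) = √(-5149970/51) = I*√262648470/51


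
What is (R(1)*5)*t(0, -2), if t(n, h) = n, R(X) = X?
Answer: 0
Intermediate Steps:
(R(1)*5)*t(0, -2) = (1*5)*0 = 5*0 = 0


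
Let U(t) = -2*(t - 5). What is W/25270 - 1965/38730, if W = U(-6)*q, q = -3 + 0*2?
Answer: -1740391/32623570 ≈ -0.053348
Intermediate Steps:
q = -3 (q = -3 + 0 = -3)
U(t) = 10 - 2*t (U(t) = -2*(-5 + t) = 10 - 2*t)
W = -66 (W = (10 - 2*(-6))*(-3) = (10 + 12)*(-3) = 22*(-3) = -66)
W/25270 - 1965/38730 = -66/25270 - 1965/38730 = -66*1/25270 - 1965*1/38730 = -33/12635 - 131/2582 = -1740391/32623570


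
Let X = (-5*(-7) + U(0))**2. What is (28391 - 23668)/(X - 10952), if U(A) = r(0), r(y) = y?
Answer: -4723/9727 ≈ -0.48556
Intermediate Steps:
U(A) = 0
X = 1225 (X = (-5*(-7) + 0)**2 = (35 + 0)**2 = 35**2 = 1225)
(28391 - 23668)/(X - 10952) = (28391 - 23668)/(1225 - 10952) = 4723/(-9727) = 4723*(-1/9727) = -4723/9727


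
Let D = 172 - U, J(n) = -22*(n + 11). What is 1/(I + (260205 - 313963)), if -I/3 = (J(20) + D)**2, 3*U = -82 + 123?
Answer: -3/2629315 ≈ -1.1410e-6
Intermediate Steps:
U = 41/3 (U = (-82 + 123)/3 = (1/3)*41 = 41/3 ≈ 13.667)
J(n) = -242 - 22*n (J(n) = -22*(11 + n) = -242 - 22*n)
D = 475/3 (D = 172 - 1*41/3 = 172 - 41/3 = 475/3 ≈ 158.33)
I = -2468041/3 (I = -3*((-242 - 22*20) + 475/3)**2 = -3*((-242 - 440) + 475/3)**2 = -3*(-682 + 475/3)**2 = -3*(-1571/3)**2 = -3*2468041/9 = -2468041/3 ≈ -8.2268e+5)
1/(I + (260205 - 313963)) = 1/(-2468041/3 + (260205 - 313963)) = 1/(-2468041/3 - 53758) = 1/(-2629315/3) = -3/2629315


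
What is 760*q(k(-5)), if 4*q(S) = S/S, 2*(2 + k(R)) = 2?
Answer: 190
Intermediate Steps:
k(R) = -1 (k(R) = -2 + (1/2)*2 = -2 + 1 = -1)
q(S) = 1/4 (q(S) = (S/S)/4 = (1/4)*1 = 1/4)
760*q(k(-5)) = 760*(1/4) = 190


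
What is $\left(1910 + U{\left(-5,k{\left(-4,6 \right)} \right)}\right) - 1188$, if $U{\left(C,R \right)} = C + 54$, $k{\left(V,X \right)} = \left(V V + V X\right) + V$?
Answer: $771$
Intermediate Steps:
$k{\left(V,X \right)} = V + V^{2} + V X$ ($k{\left(V,X \right)} = \left(V^{2} + V X\right) + V = V + V^{2} + V X$)
$U{\left(C,R \right)} = 54 + C$
$\left(1910 + U{\left(-5,k{\left(-4,6 \right)} \right)}\right) - 1188 = \left(1910 + \left(54 - 5\right)\right) - 1188 = \left(1910 + 49\right) - 1188 = 1959 - 1188 = 771$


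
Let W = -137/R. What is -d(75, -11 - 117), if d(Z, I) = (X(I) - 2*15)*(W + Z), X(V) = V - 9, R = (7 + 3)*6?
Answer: 728621/60 ≈ 12144.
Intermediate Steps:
R = 60 (R = 10*6 = 60)
X(V) = -9 + V
W = -137/60 ≈ -2.2833
d(Z, I) = (-39 + I)*(-137/60 + Z) (d(Z, I) = ((-9 + I) - 2*15)*(-137/60 + Z) = ((-9 + I) - 30)*(-137/60 + Z) = (-39 + I)*(-137/60 + Z))
-d(75, -11 - 117) = -(1781/20 - 39*75 - 137*(-11 - 117)/60 + (-11 - 117)*75) = -(1781/20 - 2925 - 137/60*(-128) - 128*75) = -(1781/20 - 2925 + 4384/15 - 9600) = -1*(-728621/60) = 728621/60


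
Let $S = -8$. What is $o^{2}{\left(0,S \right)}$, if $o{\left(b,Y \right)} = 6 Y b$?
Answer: $0$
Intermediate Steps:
$o{\left(b,Y \right)} = 6 Y b$
$o^{2}{\left(0,S \right)} = \left(6 \left(-8\right) 0\right)^{2} = 0^{2} = 0$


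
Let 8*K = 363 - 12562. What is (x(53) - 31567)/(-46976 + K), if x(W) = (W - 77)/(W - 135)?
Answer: 10353880/15908287 ≈ 0.65085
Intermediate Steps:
K = -12199/8 (K = (363 - 12562)/8 = (1/8)*(-12199) = -12199/8 ≈ -1524.9)
x(W) = (-77 + W)/(-135 + W)
(x(53) - 31567)/(-46976 + K) = ((-77 + 53)/(-135 + 53) - 31567)/(-46976 - 12199/8) = (-24/(-82) - 31567)/(-388007/8) = (-1/82*(-24) - 31567)*(-8/388007) = (12/41 - 31567)*(-8/388007) = -1294235/41*(-8/388007) = 10353880/15908287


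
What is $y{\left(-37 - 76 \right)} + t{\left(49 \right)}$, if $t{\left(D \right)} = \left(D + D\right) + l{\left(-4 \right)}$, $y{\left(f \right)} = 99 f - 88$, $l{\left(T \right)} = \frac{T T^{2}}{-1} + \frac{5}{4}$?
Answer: $- \frac{44447}{4} \approx -11112.0$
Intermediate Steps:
$l{\left(T \right)} = \frac{5}{4} - T^{3}$ ($l{\left(T \right)} = T^{3} \left(-1\right) + 5 \cdot \frac{1}{4} = - T^{3} + \frac{5}{4} = \frac{5}{4} - T^{3}$)
$y{\left(f \right)} = -88 + 99 f$
$t{\left(D \right)} = \frac{261}{4} + 2 D$ ($t{\left(D \right)} = \left(D + D\right) + \left(\frac{5}{4} - \left(-4\right)^{3}\right) = 2 D + \left(\frac{5}{4} - -64\right) = 2 D + \left(\frac{5}{4} + 64\right) = 2 D + \frac{261}{4} = \frac{261}{4} + 2 D$)
$y{\left(-37 - 76 \right)} + t{\left(49 \right)} = \left(-88 + 99 \left(-37 - 76\right)\right) + \left(\frac{261}{4} + 2 \cdot 49\right) = \left(-88 + 99 \left(-113\right)\right) + \left(\frac{261}{4} + 98\right) = \left(-88 - 11187\right) + \frac{653}{4} = -11275 + \frac{653}{4} = - \frac{44447}{4}$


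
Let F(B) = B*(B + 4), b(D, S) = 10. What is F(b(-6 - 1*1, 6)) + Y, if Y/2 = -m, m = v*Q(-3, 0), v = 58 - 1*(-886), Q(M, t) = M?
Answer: 5804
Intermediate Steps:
v = 944 (v = 58 + 886 = 944)
m = -2832 (m = 944*(-3) = -2832)
F(B) = B*(4 + B)
Y = 5664 (Y = 2*(-1*(-2832)) = 2*2832 = 5664)
F(b(-6 - 1*1, 6)) + Y = 10*(4 + 10) + 5664 = 10*14 + 5664 = 140 + 5664 = 5804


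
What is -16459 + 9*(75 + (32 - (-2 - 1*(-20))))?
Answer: -15658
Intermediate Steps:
-16459 + 9*(75 + (32 - (-2 - 1*(-20)))) = -16459 + 9*(75 + (32 - (-2 + 20))) = -16459 + 9*(75 + (32 - 1*18)) = -16459 + 9*(75 + (32 - 18)) = -16459 + 9*(75 + 14) = -16459 + 9*89 = -16459 + 801 = -15658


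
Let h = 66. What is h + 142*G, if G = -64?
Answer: -9022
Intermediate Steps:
h + 142*G = 66 + 142*(-64) = 66 - 9088 = -9022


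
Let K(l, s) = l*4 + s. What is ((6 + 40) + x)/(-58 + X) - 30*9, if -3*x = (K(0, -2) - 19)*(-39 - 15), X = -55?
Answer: -30178/113 ≈ -267.06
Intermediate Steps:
K(l, s) = s + 4*l (K(l, s) = 4*l + s = s + 4*l)
x = -378 (x = -((-2 + 4*0) - 19)*(-39 - 15)/3 = -((-2 + 0) - 19)*(-54)/3 = -(-2 - 19)*(-54)/3 = -(-7)*(-54) = -⅓*1134 = -378)
((6 + 40) + x)/(-58 + X) - 30*9 = ((6 + 40) - 378)/(-58 - 55) - 30*9 = (46 - 378)/(-113) - 270 = -332*(-1/113) - 270 = 332/113 - 270 = -30178/113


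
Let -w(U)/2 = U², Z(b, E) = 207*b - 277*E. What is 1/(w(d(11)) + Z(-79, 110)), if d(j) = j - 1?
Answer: -1/47023 ≈ -2.1266e-5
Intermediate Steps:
d(j) = -1 + j
Z(b, E) = -277*E + 207*b
w(U) = -2*U²
1/(w(d(11)) + Z(-79, 110)) = 1/(-2*(-1 + 11)² + (-277*110 + 207*(-79))) = 1/(-2*10² + (-30470 - 16353)) = 1/(-2*100 - 46823) = 1/(-200 - 46823) = 1/(-47023) = -1/47023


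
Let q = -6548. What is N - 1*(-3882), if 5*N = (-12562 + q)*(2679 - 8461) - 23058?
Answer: 110490372/5 ≈ 2.2098e+7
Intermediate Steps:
N = 110470962/5 (N = ((-12562 - 6548)*(2679 - 8461) - 23058)/5 = (-19110*(-5782) - 23058)/5 = (110494020 - 23058)/5 = (⅕)*110470962 = 110470962/5 ≈ 2.2094e+7)
N - 1*(-3882) = 110470962/5 - 1*(-3882) = 110470962/5 + 3882 = 110490372/5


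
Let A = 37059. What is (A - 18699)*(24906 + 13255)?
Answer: 700635960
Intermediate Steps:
(A - 18699)*(24906 + 13255) = (37059 - 18699)*(24906 + 13255) = 18360*38161 = 700635960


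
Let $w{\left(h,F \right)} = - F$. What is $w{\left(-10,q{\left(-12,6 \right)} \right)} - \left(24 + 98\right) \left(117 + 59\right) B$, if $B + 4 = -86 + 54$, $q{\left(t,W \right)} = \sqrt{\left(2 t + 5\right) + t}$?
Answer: $772992 - i \sqrt{31} \approx 7.7299 \cdot 10^{5} - 5.5678 i$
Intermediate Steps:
$q{\left(t,W \right)} = \sqrt{5 + 3 t}$ ($q{\left(t,W \right)} = \sqrt{\left(5 + 2 t\right) + t} = \sqrt{5 + 3 t}$)
$B = -36$ ($B = -4 + \left(-86 + 54\right) = -4 - 32 = -36$)
$w{\left(-10,q{\left(-12,6 \right)} \right)} - \left(24 + 98\right) \left(117 + 59\right) B = - \sqrt{5 + 3 \left(-12\right)} - \left(24 + 98\right) \left(117 + 59\right) \left(-36\right) = - \sqrt{5 - 36} - 122 \cdot 176 \left(-36\right) = - \sqrt{-31} - 21472 \left(-36\right) = - i \sqrt{31} - -772992 = - i \sqrt{31} + 772992 = 772992 - i \sqrt{31}$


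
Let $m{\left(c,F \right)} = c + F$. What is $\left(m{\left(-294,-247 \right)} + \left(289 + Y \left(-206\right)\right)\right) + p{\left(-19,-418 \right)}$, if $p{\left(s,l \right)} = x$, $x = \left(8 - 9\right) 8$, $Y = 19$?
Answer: $-4174$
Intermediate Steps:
$x = -8$ ($x = \left(8 - 9\right) 8 = \left(-1\right) 8 = -8$)
$p{\left(s,l \right)} = -8$
$m{\left(c,F \right)} = F + c$
$\left(m{\left(-294,-247 \right)} + \left(289 + Y \left(-206\right)\right)\right) + p{\left(-19,-418 \right)} = \left(\left(-247 - 294\right) + \left(289 + 19 \left(-206\right)\right)\right) - 8 = \left(-541 + \left(289 - 3914\right)\right) - 8 = \left(-541 - 3625\right) - 8 = -4166 - 8 = -4174$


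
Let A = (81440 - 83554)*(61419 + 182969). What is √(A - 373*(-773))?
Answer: I*√516347903 ≈ 22723.0*I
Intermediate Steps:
A = -516636232 (A = -2114*244388 = -516636232)
√(A - 373*(-773)) = √(-516636232 - 373*(-773)) = √(-516636232 + 288329) = √(-516347903) = I*√516347903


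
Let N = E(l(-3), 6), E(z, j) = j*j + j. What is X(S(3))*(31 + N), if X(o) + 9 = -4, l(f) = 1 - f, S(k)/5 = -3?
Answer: -949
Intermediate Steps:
S(k) = -15 (S(k) = 5*(-3) = -15)
E(z, j) = j + j² (E(z, j) = j² + j = j + j²)
X(o) = -13 (X(o) = -9 - 4 = -13)
N = 42 (N = 6*(1 + 6) = 6*7 = 42)
X(S(3))*(31 + N) = -13*(31 + 42) = -13*73 = -949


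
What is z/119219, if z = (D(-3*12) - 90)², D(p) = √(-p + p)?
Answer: 8100/119219 ≈ 0.067942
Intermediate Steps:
D(p) = 0 (D(p) = √0 = 0)
z = 8100 (z = (0 - 90)² = (-90)² = 8100)
z/119219 = 8100/119219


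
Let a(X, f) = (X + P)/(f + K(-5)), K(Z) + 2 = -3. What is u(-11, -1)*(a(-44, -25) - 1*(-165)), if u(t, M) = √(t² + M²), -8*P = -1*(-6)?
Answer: 19979*√122/120 ≈ 1839.0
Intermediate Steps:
P = -¾ (P = -(-1)*(-6)/8 = -⅛*6 = -¾ ≈ -0.75000)
K(Z) = -5 (K(Z) = -2 - 3 = -5)
a(X, f) = (-¾ + X)/(-5 + f) (a(X, f) = (X - ¾)/(f - 5) = (-¾ + X)/(-5 + f))
u(t, M) = √(M² + t²)
u(-11, -1)*(a(-44, -25) - 1*(-165)) = √((-1)² + (-11)²)*((-¾ - 44)/(-5 - 25) - 1*(-165)) = √(1 + 121)*(-179/4/(-30) + 165) = √122*(-1/30*(-179/4) + 165) = √122*(179/120 + 165) = √122*(19979/120) = 19979*√122/120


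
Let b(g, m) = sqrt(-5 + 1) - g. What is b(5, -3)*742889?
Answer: -3714445 + 1485778*I ≈ -3.7144e+6 + 1.4858e+6*I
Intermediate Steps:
b(g, m) = -g + 2*I (b(g, m) = sqrt(-4) - g = 2*I - g = -g + 2*I)
b(5, -3)*742889 = (-1*5 + 2*I)*742889 = (-5 + 2*I)*742889 = -3714445 + 1485778*I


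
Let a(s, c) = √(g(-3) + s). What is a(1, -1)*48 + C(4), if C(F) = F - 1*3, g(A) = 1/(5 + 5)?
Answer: 1 + 24*√110/5 ≈ 51.343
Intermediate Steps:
g(A) = ⅒ (g(A) = 1/10 = ⅒)
C(F) = -3 + F (C(F) = F - 3 = -3 + F)
a(s, c) = √(⅒ + s)
a(1, -1)*48 + C(4) = (√(10 + 100*1)/10)*48 + (-3 + 4) = (√(10 + 100)/10)*48 + 1 = (√110/10)*48 + 1 = 24*√110/5 + 1 = 1 + 24*√110/5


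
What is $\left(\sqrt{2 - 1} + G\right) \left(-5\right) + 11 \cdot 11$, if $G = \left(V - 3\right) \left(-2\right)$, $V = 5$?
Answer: $136$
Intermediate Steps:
$G = -4$ ($G = \left(5 - 3\right) \left(-2\right) = 2 \left(-2\right) = -4$)
$\left(\sqrt{2 - 1} + G\right) \left(-5\right) + 11 \cdot 11 = \left(\sqrt{2 - 1} - 4\right) \left(-5\right) + 11 \cdot 11 = \left(\sqrt{1} - 4\right) \left(-5\right) + 121 = \left(1 - 4\right) \left(-5\right) + 121 = \left(-3\right) \left(-5\right) + 121 = 15 + 121 = 136$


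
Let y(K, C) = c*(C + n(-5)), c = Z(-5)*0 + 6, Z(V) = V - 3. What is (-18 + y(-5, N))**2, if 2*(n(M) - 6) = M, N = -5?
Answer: 729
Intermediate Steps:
Z(V) = -3 + V
n(M) = 6 + M/2
c = 6 (c = (-3 - 5)*0 + 6 = -8*0 + 6 = 0 + 6 = 6)
y(K, C) = 21 + 6*C (y(K, C) = 6*(C + (6 + (1/2)*(-5))) = 6*(C + (6 - 5/2)) = 6*(C + 7/2) = 6*(7/2 + C) = 21 + 6*C)
(-18 + y(-5, N))**2 = (-18 + (21 + 6*(-5)))**2 = (-18 + (21 - 30))**2 = (-18 - 9)**2 = (-27)**2 = 729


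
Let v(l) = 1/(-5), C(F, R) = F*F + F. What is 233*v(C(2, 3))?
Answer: -233/5 ≈ -46.600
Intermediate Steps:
C(F, R) = F + F**2 (C(F, R) = F**2 + F = F + F**2)
v(l) = -1/5
233*v(C(2, 3)) = 233*(-1/5) = -233/5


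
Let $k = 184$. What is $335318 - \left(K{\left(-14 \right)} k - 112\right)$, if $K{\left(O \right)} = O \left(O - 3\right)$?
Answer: $291638$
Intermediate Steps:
$K{\left(O \right)} = O \left(-3 + O\right)$
$335318 - \left(K{\left(-14 \right)} k - 112\right) = 335318 - \left(- 14 \left(-3 - 14\right) 184 - 112\right) = 335318 - \left(\left(-14\right) \left(-17\right) 184 - 112\right) = 335318 - \left(238 \cdot 184 - 112\right) = 335318 - \left(43792 - 112\right) = 335318 - 43680 = 291638$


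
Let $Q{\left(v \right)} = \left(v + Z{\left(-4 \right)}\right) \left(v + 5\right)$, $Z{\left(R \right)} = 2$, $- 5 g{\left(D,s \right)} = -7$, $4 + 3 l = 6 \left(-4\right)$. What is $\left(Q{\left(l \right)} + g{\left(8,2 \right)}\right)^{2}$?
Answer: $\frac{2229049}{2025} \approx 1100.8$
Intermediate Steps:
$l = - \frac{28}{3}$ ($l = - \frac{4}{3} + \frac{6 \left(-4\right)}{3} = - \frac{4}{3} + \frac{1}{3} \left(-24\right) = - \frac{4}{3} - 8 = - \frac{28}{3} \approx -9.3333$)
$g{\left(D,s \right)} = \frac{7}{5}$ ($g{\left(D,s \right)} = \left(- \frac{1}{5}\right) \left(-7\right) = \frac{7}{5}$)
$Q{\left(v \right)} = \left(2 + v\right) \left(5 + v\right)$ ($Q{\left(v \right)} = \left(v + 2\right) \left(v + 5\right) = \left(2 + v\right) \left(5 + v\right)$)
$\left(Q{\left(l \right)} + g{\left(8,2 \right)}\right)^{2} = \left(\left(10 + \left(- \frac{28}{3}\right)^{2} + 7 \left(- \frac{28}{3}\right)\right) + \frac{7}{5}\right)^{2} = \left(\left(10 + \frac{784}{9} - \frac{196}{3}\right) + \frac{7}{5}\right)^{2} = \left(\frac{286}{9} + \frac{7}{5}\right)^{2} = \left(\frac{1493}{45}\right)^{2} = \frac{2229049}{2025}$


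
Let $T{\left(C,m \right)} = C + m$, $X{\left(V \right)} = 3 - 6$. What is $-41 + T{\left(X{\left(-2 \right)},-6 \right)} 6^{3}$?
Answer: $-1985$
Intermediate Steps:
$X{\left(V \right)} = -3$ ($X{\left(V \right)} = 3 - 6 = -3$)
$-41 + T{\left(X{\left(-2 \right)},-6 \right)} 6^{3} = -41 + \left(-3 - 6\right) 6^{3} = -41 - 1944 = -1985$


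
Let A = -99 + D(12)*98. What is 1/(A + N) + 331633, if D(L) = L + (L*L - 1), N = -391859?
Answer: 124948702143/376768 ≈ 3.3163e+5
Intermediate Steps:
D(L) = -1 + L + L² (D(L) = L + (L² - 1) = L + (-1 + L²) = -1 + L + L²)
A = 15091 (A = -99 + (-1 + 12 + 12²)*98 = -99 + (-1 + 12 + 144)*98 = -99 + 155*98 = -99 + 15190 = 15091)
1/(A + N) + 331633 = 1/(15091 - 391859) + 331633 = 1/(-376768) + 331633 = -1/376768 + 331633 = 124948702143/376768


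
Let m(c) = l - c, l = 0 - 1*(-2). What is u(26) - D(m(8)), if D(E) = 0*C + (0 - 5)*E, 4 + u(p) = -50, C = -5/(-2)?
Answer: -84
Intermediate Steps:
l = 2 (l = 0 + 2 = 2)
m(c) = 2 - c
C = 5/2 (C = -5*(-½) = 5/2 ≈ 2.5000)
u(p) = -54 (u(p) = -4 - 50 = -54)
D(E) = -5*E (D(E) = 0*(5/2) + (0 - 5)*E = 0 - 5*E = -5*E)
u(26) - D(m(8)) = -54 - (-5)*(2 - 1*8) = -54 - (-5)*(2 - 8) = -54 - (-5)*(-6) = -54 - 1*30 = -54 - 30 = -84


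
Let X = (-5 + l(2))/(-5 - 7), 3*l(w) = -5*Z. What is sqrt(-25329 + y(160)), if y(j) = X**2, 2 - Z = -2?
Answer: I*sqrt(32825159)/36 ≈ 159.15*I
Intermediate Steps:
Z = 4 (Z = 2 - 1*(-2) = 2 + 2 = 4)
l(w) = -20/3 (l(w) = (-5*4)/3 = (1/3)*(-20) = -20/3)
X = 35/36 (X = (-5 - 20/3)/(-5 - 7) = -35/3/(-12) = -35/3*(-1/12) = 35/36 ≈ 0.97222)
y(j) = 1225/1296 (y(j) = (35/36)**2 = 1225/1296)
sqrt(-25329 + y(160)) = sqrt(-25329 + 1225/1296) = sqrt(-32825159/1296) = I*sqrt(32825159)/36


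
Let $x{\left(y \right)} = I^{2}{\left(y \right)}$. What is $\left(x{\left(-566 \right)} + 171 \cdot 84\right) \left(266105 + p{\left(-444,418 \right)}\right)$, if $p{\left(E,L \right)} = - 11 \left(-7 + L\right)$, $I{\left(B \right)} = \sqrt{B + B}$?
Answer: $3461279488$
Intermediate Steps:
$I{\left(B \right)} = \sqrt{2} \sqrt{B}$ ($I{\left(B \right)} = \sqrt{2 B} = \sqrt{2} \sqrt{B}$)
$p{\left(E,L \right)} = 77 - 11 L$
$x{\left(y \right)} = 2 y$ ($x{\left(y \right)} = \left(\sqrt{2} \sqrt{y}\right)^{2} = 2 y$)
$\left(x{\left(-566 \right)} + 171 \cdot 84\right) \left(266105 + p{\left(-444,418 \right)}\right) = \left(2 \left(-566\right) + 171 \cdot 84\right) \left(266105 + \left(77 - 4598\right)\right) = \left(-1132 + 14364\right) \left(266105 + \left(77 - 4598\right)\right) = 13232 \left(266105 - 4521\right) = 13232 \cdot 261584 = 3461279488$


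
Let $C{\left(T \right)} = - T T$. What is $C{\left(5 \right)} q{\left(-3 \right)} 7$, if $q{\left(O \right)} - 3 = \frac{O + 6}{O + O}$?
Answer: $- \frac{875}{2} \approx -437.5$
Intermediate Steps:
$C{\left(T \right)} = - T^{2}$
$q{\left(O \right)} = 3 + \frac{6 + O}{2 O}$ ($q{\left(O \right)} = 3 + \frac{O + 6}{O + O} = 3 + \frac{6 + O}{2 O}$)
$C{\left(5 \right)} q{\left(-3 \right)} 7 = - 5^{2} \left(\frac{7}{2} + \frac{3}{-3}\right) 7 = \left(-1\right) 25 \left(\frac{7}{2} + 3 \left(- \frac{1}{3}\right)\right) 7 = - 25 \left(\frac{7}{2} - 1\right) 7 = \left(-25\right) \frac{5}{2} \cdot 7 = \left(- \frac{125}{2}\right) 7 = - \frac{875}{2}$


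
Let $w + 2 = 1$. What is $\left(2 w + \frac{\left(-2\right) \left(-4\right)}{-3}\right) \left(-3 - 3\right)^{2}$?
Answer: $-168$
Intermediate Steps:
$w = -1$ ($w = -2 + 1 = -1$)
$\left(2 w + \frac{\left(-2\right) \left(-4\right)}{-3}\right) \left(-3 - 3\right)^{2} = \left(2 \left(-1\right) + \frac{\left(-2\right) \left(-4\right)}{-3}\right) \left(-3 - 3\right)^{2} = \left(-2 + 8 \left(- \frac{1}{3}\right)\right) \left(-6\right)^{2} = \left(-2 - \frac{8}{3}\right) 36 = \left(- \frac{14}{3}\right) 36 = -168$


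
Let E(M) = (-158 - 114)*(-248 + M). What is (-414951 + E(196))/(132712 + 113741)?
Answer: -400807/246453 ≈ -1.6263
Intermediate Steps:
E(M) = 67456 - 272*M (E(M) = -272*(-248 + M) = 67456 - 272*M)
(-414951 + E(196))/(132712 + 113741) = (-414951 + (67456 - 272*196))/(132712 + 113741) = (-414951 + (67456 - 53312))/246453 = (-414951 + 14144)*(1/246453) = -400807*1/246453 = -400807/246453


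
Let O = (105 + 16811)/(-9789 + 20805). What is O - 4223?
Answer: -11625913/2754 ≈ -4221.5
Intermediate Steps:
O = 4229/2754 (O = 16916/11016 = 16916*(1/11016) = 4229/2754 ≈ 1.5356)
O - 4223 = 4229/2754 - 4223 = -11625913/2754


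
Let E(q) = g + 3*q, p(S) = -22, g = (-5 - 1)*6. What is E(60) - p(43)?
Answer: 166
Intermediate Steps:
g = -36 (g = -6*6 = -36)
E(q) = -36 + 3*q
E(60) - p(43) = (-36 + 3*60) - 1*(-22) = (-36 + 180) + 22 = 144 + 22 = 166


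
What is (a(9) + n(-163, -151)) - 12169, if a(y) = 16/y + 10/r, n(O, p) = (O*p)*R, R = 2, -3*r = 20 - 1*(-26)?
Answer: 7671032/207 ≈ 37058.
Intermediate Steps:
r = -46/3 (r = -(20 - 1*(-26))/3 = -(20 + 26)/3 = -1/3*46 = -46/3 ≈ -15.333)
n(O, p) = 2*O*p (n(O, p) = (O*p)*2 = 2*O*p)
a(y) = -15/23 + 16/y (a(y) = 16/y + 10/(-46/3) = 16/y + 10*(-3/46) = 16/y - 15/23 = -15/23 + 16/y)
(a(9) + n(-163, -151)) - 12169 = ((-15/23 + 16/9) + 2*(-163)*(-151)) - 12169 = ((-15/23 + 16*(1/9)) + 49226) - 12169 = ((-15/23 + 16/9) + 49226) - 12169 = (233/207 + 49226) - 12169 = 10190015/207 - 12169 = 7671032/207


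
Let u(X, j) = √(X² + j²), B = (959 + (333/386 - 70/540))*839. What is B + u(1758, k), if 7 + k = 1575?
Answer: 4195980791/5211 + 2*√1387297 ≈ 8.0757e+5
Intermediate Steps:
k = 1568 (k = -7 + 1575 = 1568)
B = 4195980791/5211 (B = (959 + (333*(1/386) - 70*1/540))*839 = (959 + (333/386 - 7/54))*839 = (959 + 3820/5211)*839 = (5001169/5211)*839 = 4195980791/5211 ≈ 8.0522e+5)
B + u(1758, k) = 4195980791/5211 + √(1758² + 1568²) = 4195980791/5211 + √(3090564 + 2458624) = 4195980791/5211 + √5549188 = 4195980791/5211 + 2*√1387297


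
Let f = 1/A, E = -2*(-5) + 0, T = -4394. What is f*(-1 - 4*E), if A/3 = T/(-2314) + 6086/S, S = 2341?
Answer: -8542309/2811849 ≈ -3.0380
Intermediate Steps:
E = 10 (E = 10 + 0 = 10)
A = 2811849/208349 (A = 3*(-4394/(-2314) + 6086/2341) = 3*(-4394*(-1/2314) + 6086*(1/2341)) = 3*(169/89 + 6086/2341) = 3*(937283/208349) = 2811849/208349 ≈ 13.496)
f = 208349/2811849 (f = 1/(2811849/208349) = 208349/2811849 ≈ 0.074097)
f*(-1 - 4*E) = 208349*(-1 - 4*10)/2811849 = 208349*(-1 - 40)/2811849 = (208349/2811849)*(-41) = -8542309/2811849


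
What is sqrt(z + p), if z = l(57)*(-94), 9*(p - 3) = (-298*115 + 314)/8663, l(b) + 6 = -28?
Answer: sqrt(2160400398251)/25989 ≈ 56.556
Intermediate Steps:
l(b) = -34 (l(b) = -6 - 28 = -34)
p = 199945/77967 (p = 3 + ((-298*115 + 314)/8663)/9 = 3 + ((-34270 + 314)*(1/8663))/9 = 3 + (-33956*1/8663)/9 = 3 + (1/9)*(-33956/8663) = 3 - 33956/77967 = 199945/77967 ≈ 2.5645)
z = 3196 (z = -34*(-94) = 3196)
sqrt(z + p) = sqrt(3196 + 199945/77967) = sqrt(249382477/77967) = sqrt(2160400398251)/25989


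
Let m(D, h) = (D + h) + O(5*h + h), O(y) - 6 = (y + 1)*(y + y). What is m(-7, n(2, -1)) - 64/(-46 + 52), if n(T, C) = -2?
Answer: 751/3 ≈ 250.33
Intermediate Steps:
O(y) = 6 + 2*y*(1 + y) (O(y) = 6 + (y + 1)*(y + y) = 6 + (1 + y)*(2*y) = 6 + 2*y*(1 + y))
m(D, h) = 6 + D + 13*h + 72*h² (m(D, h) = (D + h) + (6 + 2*(5*h + h) + 2*(5*h + h)²) = (D + h) + (6 + 2*(6*h) + 2*(6*h)²) = (D + h) + (6 + 12*h + 2*(36*h²)) = (D + h) + (6 + 12*h + 72*h²) = 6 + D + 13*h + 72*h²)
m(-7, n(2, -1)) - 64/(-46 + 52) = (6 - 7 + 13*(-2) + 72*(-2)²) - 64/(-46 + 52) = (6 - 7 - 26 + 72*4) - 64/6 = (6 - 7 - 26 + 288) - 64*⅙ = 261 - 32/3 = 751/3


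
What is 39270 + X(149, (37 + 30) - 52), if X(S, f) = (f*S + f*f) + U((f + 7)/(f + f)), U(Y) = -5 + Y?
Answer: 625886/15 ≈ 41726.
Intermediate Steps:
X(S, f) = -5 + f² + S*f + (7 + f)/(2*f) (X(S, f) = (f*S + f*f) + (-5 + (f + 7)/(f + f)) = (S*f + f²) + (-5 + (7 + f)/((2*f))) = (f² + S*f) + (-5 + (7 + f)*(1/(2*f))) = (f² + S*f) + (-5 + (7 + f)/(2*f)) = -5 + f² + S*f + (7 + f)/(2*f))
39270 + X(149, (37 + 30) - 52) = 39270 + (-9/2 + ((37 + 30) - 52)² + 7/(2*((37 + 30) - 52)) + 149*((37 + 30) - 52)) = 39270 + (-9/2 + (67 - 52)² + 7/(2*(67 - 52)) + 149*(67 - 52)) = 39270 + (-9/2 + 15² + (7/2)/15 + 149*15) = 39270 + (-9/2 + 225 + (7/2)*(1/15) + 2235) = 39270 + (-9/2 + 225 + 7/30 + 2235) = 39270 + 36836/15 = 625886/15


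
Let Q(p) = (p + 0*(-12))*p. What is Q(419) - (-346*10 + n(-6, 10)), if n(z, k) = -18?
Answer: 179039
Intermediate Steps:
Q(p) = p² (Q(p) = (p + 0)*p = p*p = p²)
Q(419) - (-346*10 + n(-6, 10)) = 419² - (-346*10 - 18) = 175561 - (-3460 - 18) = 175561 - 1*(-3478) = 175561 + 3478 = 179039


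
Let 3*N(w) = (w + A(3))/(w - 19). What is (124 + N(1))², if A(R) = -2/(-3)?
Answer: 403326889/26244 ≈ 15368.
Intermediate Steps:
A(R) = ⅔ (A(R) = -2*(-⅓) = ⅔)
N(w) = (⅔ + w)/(3*(-19 + w)) (N(w) = ((w + ⅔)/(w - 19))/3 = ((⅔ + w)/(-19 + w))/3 = (⅔ + w)/(3*(-19 + w)))
(124 + N(1))² = (124 + (2 + 3*1)/(9*(-19 + 1)))² = (124 + (⅑)*(2 + 3)/(-18))² = (124 + (⅑)*(-1/18)*5)² = (124 - 5/162)² = (20083/162)² = 403326889/26244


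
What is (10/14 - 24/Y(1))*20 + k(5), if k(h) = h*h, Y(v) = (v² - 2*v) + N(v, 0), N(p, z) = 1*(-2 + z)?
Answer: 1395/7 ≈ 199.29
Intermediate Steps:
N(p, z) = -2 + z
Y(v) = -2 + v² - 2*v (Y(v) = (v² - 2*v) + (-2 + 0) = (v² - 2*v) - 2 = -2 + v² - 2*v)
k(h) = h²
(10/14 - 24/Y(1))*20 + k(5) = (10/14 - 24/(-2 + 1² - 2*1))*20 + 5² = (10*(1/14) - 24/(-2 + 1 - 2))*20 + 25 = (5/7 - 24/(-3))*20 + 25 = (5/7 - 24*(-⅓))*20 + 25 = (5/7 + 8)*20 + 25 = (61/7)*20 + 25 = 1220/7 + 25 = 1395/7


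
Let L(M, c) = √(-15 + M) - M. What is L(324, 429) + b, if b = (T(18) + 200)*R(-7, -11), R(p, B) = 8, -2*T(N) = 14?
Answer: 1220 + √309 ≈ 1237.6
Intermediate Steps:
T(N) = -7 (T(N) = -½*14 = -7)
b = 1544 (b = (-7 + 200)*8 = 193*8 = 1544)
L(324, 429) + b = (√(-15 + 324) - 1*324) + 1544 = (√309 - 324) + 1544 = (-324 + √309) + 1544 = 1220 + √309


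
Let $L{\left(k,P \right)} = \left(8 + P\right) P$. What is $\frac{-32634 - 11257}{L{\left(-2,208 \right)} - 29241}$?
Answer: $- \frac{43891}{15687} \approx -2.7979$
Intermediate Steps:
$L{\left(k,P \right)} = P \left(8 + P\right)$
$\frac{-32634 - 11257}{L{\left(-2,208 \right)} - 29241} = \frac{-32634 - 11257}{208 \left(8 + 208\right) - 29241} = - \frac{43891}{208 \cdot 216 - 29241} = - \frac{43891}{44928 - 29241} = - \frac{43891}{15687}$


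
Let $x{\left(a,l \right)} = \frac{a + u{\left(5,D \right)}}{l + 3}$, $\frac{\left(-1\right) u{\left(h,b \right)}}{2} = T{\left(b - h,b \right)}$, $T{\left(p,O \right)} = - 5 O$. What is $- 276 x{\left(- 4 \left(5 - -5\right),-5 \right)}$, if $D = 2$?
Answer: $-2760$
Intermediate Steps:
$u{\left(h,b \right)} = 10 b$ ($u{\left(h,b \right)} = - 2 \left(- 5 b\right) = 10 b$)
$x{\left(a,l \right)} = \frac{20 + a}{3 + l}$ ($x{\left(a,l \right)} = \frac{a + 10 \cdot 2}{l + 3} = \frac{a + 20}{3 + l} = \frac{20 + a}{3 + l}$)
$- 276 x{\left(- 4 \left(5 - -5\right),-5 \right)} = - 276 \frac{20 - 4 \left(5 - -5\right)}{3 - 5} = - 276 \frac{20 - 4 \left(5 + 5\right)}{-2} = - 276 \left(- \frac{20 - 40}{2}\right) = - 276 \left(\left(- \frac{1}{2}\right) \left(-20\right)\right) = \left(-276\right) 10 = -2760$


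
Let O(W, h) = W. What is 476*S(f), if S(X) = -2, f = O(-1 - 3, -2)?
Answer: -952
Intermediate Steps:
f = -4 (f = -1 - 3 = -4)
476*S(f) = 476*(-2) = -952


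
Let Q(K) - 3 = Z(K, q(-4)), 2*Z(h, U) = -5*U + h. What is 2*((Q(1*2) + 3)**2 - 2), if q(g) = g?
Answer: 574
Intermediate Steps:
Z(h, U) = h/2 - 5*U/2 (Z(h, U) = (-5*U + h)/2 = (h - 5*U)/2 = h/2 - 5*U/2)
Q(K) = 13 + K/2 (Q(K) = 3 + (K/2 - 5/2*(-4)) = 3 + (K/2 + 10) = 3 + (10 + K/2) = 13 + K/2)
2*((Q(1*2) + 3)**2 - 2) = 2*(((13 + (1*2)/2) + 3)**2 - 2) = 2*(((13 + (1/2)*2) + 3)**2 - 2) = 2*(((13 + 1) + 3)**2 - 2) = 2*((14 + 3)**2 - 2) = 2*(17**2 - 2) = 2*(289 - 2) = 2*287 = 574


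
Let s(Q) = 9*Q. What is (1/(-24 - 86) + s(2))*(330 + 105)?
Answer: 172173/22 ≈ 7826.0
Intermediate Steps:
(1/(-24 - 86) + s(2))*(330 + 105) = (1/(-24 - 86) + 9*2)*(330 + 105) = (1/(-110) + 18)*435 = (-1/110 + 18)*435 = (1979/110)*435 = 172173/22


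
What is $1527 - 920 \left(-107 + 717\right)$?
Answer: $-559673$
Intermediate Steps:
$1527 - 920 \left(-107 + 717\right) = 1527 - 561200 = -559673$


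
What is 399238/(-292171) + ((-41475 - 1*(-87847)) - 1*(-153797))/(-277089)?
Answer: -56369345027/26985790073 ≈ -2.0889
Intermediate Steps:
399238/(-292171) + ((-41475 - 1*(-87847)) - 1*(-153797))/(-277089) = 399238*(-1/292171) + ((-41475 + 87847) + 153797)*(-1/277089) = -399238/292171 + (46372 + 153797)*(-1/277089) = -399238/292171 + 200169*(-1/277089) = -399238/292171 - 66723/92363 = -56369345027/26985790073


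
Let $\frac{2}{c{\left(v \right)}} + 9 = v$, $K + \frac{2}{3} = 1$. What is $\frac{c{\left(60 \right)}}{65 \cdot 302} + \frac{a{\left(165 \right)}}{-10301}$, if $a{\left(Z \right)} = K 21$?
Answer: $- \frac{3493654}{5156320065} \approx -0.00067755$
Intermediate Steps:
$K = \frac{1}{3}$ ($K = - \frac{2}{3} + 1 = \frac{1}{3} \approx 0.33333$)
$c{\left(v \right)} = \frac{2}{-9 + v}$
$a{\left(Z \right)} = 7$ ($a{\left(Z \right)} = \frac{1}{3} \cdot 21 = 7$)
$\frac{c{\left(60 \right)}}{65 \cdot 302} + \frac{a{\left(165 \right)}}{-10301} = \frac{2 \frac{1}{-9 + 60}}{65 \cdot 302} + \frac{7}{-10301} = \frac{2 \cdot \frac{1}{51}}{19630} + 7 \left(- \frac{1}{10301}\right) = 2 \cdot \frac{1}{51} \cdot \frac{1}{19630} - \frac{7}{10301} = \frac{2}{51} \cdot \frac{1}{19630} - \frac{7}{10301} = \frac{1}{500565} - \frac{7}{10301} = - \frac{3493654}{5156320065}$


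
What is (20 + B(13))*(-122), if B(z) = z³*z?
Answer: -3486882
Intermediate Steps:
B(z) = z⁴
(20 + B(13))*(-122) = (20 + 13⁴)*(-122) = (20 + 28561)*(-122) = 28581*(-122) = -3486882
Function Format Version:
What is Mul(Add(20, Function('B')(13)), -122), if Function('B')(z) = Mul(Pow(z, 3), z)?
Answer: -3486882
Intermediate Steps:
Function('B')(z) = Pow(z, 4)
Mul(Add(20, Function('B')(13)), -122) = Mul(Add(20, Pow(13, 4)), -122) = Mul(Add(20, 28561), -122) = Mul(28581, -122) = -3486882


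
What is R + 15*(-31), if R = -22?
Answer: -487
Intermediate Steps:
R + 15*(-31) = -22 + 15*(-31) = -22 - 465 = -487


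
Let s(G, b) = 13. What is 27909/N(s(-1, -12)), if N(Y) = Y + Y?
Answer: 27909/26 ≈ 1073.4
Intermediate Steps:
N(Y) = 2*Y
27909/N(s(-1, -12)) = 27909/((2*13)) = 27909/26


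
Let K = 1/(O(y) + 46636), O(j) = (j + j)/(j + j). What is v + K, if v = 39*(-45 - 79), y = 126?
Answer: -225536531/46637 ≈ -4836.0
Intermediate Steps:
v = -4836 (v = 39*(-124) = -4836)
O(j) = 1 (O(j) = (2*j)/((2*j)) = (2*j)*(1/(2*j)) = 1)
K = 1/46637 (K = 1/(1 + 46636) = 1/46637 ≈ 2.1442e-5)
v + K = -4836 + 1/46637 = -225536531/46637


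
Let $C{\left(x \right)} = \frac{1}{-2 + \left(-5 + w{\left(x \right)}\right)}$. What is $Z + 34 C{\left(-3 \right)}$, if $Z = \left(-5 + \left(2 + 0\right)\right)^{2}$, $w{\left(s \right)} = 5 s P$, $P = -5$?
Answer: $\frac{19}{2} \approx 9.5$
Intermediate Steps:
$w{\left(s \right)} = - 25 s$ ($w{\left(s \right)} = 5 s \left(-5\right) = - 25 s$)
$C{\left(x \right)} = \frac{1}{-7 - 25 x}$ ($C{\left(x \right)} = \frac{1}{-2 - \left(5 + 25 x\right)} = \frac{1}{-7 - 25 x}$)
$Z = 9$ ($Z = \left(-5 + 2\right)^{2} = \left(-3\right)^{2} = 9$)
$Z + 34 C{\left(-3 \right)} = 9 + 34 \left(- \frac{1}{7 + 25 \left(-3\right)}\right) = 9 + 34 \left(- \frac{1}{7 - 75}\right) = 9 + 34 \left(- \frac{1}{-68}\right) = 9 + 34 \left(\left(-1\right) \left(- \frac{1}{68}\right)\right) = 9 + 34 \cdot \frac{1}{68} = 9 + \frac{1}{2} = \frac{19}{2}$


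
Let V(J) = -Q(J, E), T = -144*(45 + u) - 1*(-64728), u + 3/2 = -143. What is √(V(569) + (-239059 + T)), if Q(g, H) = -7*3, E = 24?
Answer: I*√159982 ≈ 399.98*I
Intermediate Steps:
u = -289/2 (u = -3/2 - 143 = -289/2 ≈ -144.50)
Q(g, H) = -21
T = 79056 (T = -144*(45 - 289/2) - 1*(-64728) = -144*(-199/2) + 64728 = 14328 + 64728 = 79056)
V(J) = 21 (V(J) = -1*(-21) = 21)
√(V(569) + (-239059 + T)) = √(21 + (-239059 + 79056)) = √(21 - 160003) = √(-159982) = I*√159982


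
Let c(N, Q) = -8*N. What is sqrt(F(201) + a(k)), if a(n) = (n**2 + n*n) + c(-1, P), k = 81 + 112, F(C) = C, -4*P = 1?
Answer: sqrt(74707) ≈ 273.33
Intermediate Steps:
P = -1/4 (P = -1/4*1 = -1/4 ≈ -0.25000)
k = 193
a(n) = 8 + 2*n**2 (a(n) = (n**2 + n*n) - 8*(-1) = (n**2 + n**2) + 8 = 2*n**2 + 8 = 8 + 2*n**2)
sqrt(F(201) + a(k)) = sqrt(201 + (8 + 2*193**2)) = sqrt(201 + (8 + 2*37249)) = sqrt(201 + (8 + 74498)) = sqrt(201 + 74506) = sqrt(74707)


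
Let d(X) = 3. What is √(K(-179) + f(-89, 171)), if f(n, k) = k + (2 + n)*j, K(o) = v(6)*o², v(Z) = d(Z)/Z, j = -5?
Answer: √66506/2 ≈ 128.94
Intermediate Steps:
v(Z) = 3/Z
K(o) = o²/2 (K(o) = (3/6)*o² = (3*(⅙))*o² = o²/2)
f(n, k) = -10 + k - 5*n (f(n, k) = k + (2 + n)*(-5) = k + (-10 - 5*n) = -10 + k - 5*n)
√(K(-179) + f(-89, 171)) = √((½)*(-179)² + (-10 + 171 - 5*(-89))) = √((½)*32041 + (-10 + 171 + 445)) = √(32041/2 + 606) = √(33253/2) = √66506/2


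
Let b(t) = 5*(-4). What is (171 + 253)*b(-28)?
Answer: -8480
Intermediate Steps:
b(t) = -20
(171 + 253)*b(-28) = (171 + 253)*(-20) = 424*(-20) = -8480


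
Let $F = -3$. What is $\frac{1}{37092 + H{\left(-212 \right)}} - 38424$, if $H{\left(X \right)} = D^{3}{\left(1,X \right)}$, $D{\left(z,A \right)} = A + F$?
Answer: $- \frac{380446897993}{9901283} \approx -38424.0$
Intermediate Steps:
$D{\left(z,A \right)} = -3 + A$ ($D{\left(z,A \right)} = A - 3 = -3 + A$)
$H{\left(X \right)} = \left(-3 + X\right)^{3}$
$\frac{1}{37092 + H{\left(-212 \right)}} - 38424 = \frac{1}{37092 + \left(-3 - 212\right)^{3}} - 38424 = \frac{1}{37092 + \left(-215\right)^{3}} - 38424 = \frac{1}{37092 - 9938375} - 38424 = \frac{1}{-9901283} - 38424 = - \frac{1}{9901283} - 38424 = - \frac{380446897993}{9901283}$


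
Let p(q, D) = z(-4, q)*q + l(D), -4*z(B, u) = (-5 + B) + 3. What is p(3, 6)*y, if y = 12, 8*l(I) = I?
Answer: 63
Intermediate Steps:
z(B, u) = ½ - B/4 (z(B, u) = -((-5 + B) + 3)/4 = -(-2 + B)/4 = ½ - B/4)
l(I) = I/8
p(q, D) = D/8 + 3*q/2 (p(q, D) = (½ - ¼*(-4))*q + D/8 = (½ + 1)*q + D/8 = 3*q/2 + D/8 = D/8 + 3*q/2)
p(3, 6)*y = ((⅛)*6 + (3/2)*3)*12 = (¾ + 9/2)*12 = (21/4)*12 = 63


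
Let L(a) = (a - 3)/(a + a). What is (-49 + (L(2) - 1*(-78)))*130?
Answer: 7475/2 ≈ 3737.5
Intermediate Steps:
L(a) = (-3 + a)/(2*a) (L(a) = (-3 + a)/((2*a)) = (-3 + a)*(1/(2*a)) = (-3 + a)/(2*a))
(-49 + (L(2) - 1*(-78)))*130 = (-49 + ((½)*(-3 + 2)/2 - 1*(-78)))*130 = (-49 + ((½)*(½)*(-1) + 78))*130 = (-49 + (-¼ + 78))*130 = (-49 + 311/4)*130 = (115/4)*130 = 7475/2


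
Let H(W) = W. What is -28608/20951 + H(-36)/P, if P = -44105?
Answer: -1261001604/924043855 ≈ -1.3647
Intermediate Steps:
-28608/20951 + H(-36)/P = -28608/20951 - 36/(-44105) = -28608*1/20951 - 36*(-1/44105) = -28608/20951 + 36/44105 = -1261001604/924043855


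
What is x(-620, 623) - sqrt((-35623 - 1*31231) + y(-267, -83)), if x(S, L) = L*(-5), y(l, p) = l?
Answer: -3115 - I*sqrt(67121) ≈ -3115.0 - 259.08*I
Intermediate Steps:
x(S, L) = -5*L
x(-620, 623) - sqrt((-35623 - 1*31231) + y(-267, -83)) = -5*623 - sqrt((-35623 - 1*31231) - 267) = -3115 - sqrt((-35623 - 31231) - 267) = -3115 - sqrt(-66854 - 267) = -3115 - sqrt(-67121) = -3115 - I*sqrt(67121)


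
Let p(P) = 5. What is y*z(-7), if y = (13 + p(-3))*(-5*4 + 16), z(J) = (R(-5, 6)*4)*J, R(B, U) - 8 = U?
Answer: 28224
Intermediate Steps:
R(B, U) = 8 + U
z(J) = 56*J (z(J) = ((8 + 6)*4)*J = (14*4)*J = 56*J)
y = -72 (y = (13 + 5)*(-5*4 + 16) = 18*(-20 + 16) = 18*(-4) = -72)
y*z(-7) = -4032*(-7) = -72*(-392) = 28224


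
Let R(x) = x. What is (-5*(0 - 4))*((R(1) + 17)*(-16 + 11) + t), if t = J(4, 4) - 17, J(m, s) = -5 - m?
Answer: -2320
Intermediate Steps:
t = -26 (t = (-5 - 1*4) - 17 = (-5 - 4) - 17 = -9 - 17 = -26)
(-5*(0 - 4))*((R(1) + 17)*(-16 + 11) + t) = (-5*(0 - 4))*((1 + 17)*(-16 + 11) - 26) = (-5*(-4))*(18*(-5) - 26) = 20*(-90 - 26) = 20*(-116) = -2320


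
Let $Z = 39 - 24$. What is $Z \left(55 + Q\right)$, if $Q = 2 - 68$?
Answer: $-165$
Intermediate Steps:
$Z = 15$ ($Z = 39 - 24 = 15$)
$Q = -66$ ($Q = 2 - 68 = -66$)
$Z \left(55 + Q\right) = 15 \left(55 - 66\right) = 15 \left(-11\right) = -165$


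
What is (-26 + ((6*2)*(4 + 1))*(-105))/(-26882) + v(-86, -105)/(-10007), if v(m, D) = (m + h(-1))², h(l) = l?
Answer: -70082788/134504087 ≈ -0.52105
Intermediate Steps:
v(m, D) = (-1 + m)² (v(m, D) = (m - 1)² = (-1 + m)²)
(-26 + ((6*2)*(4 + 1))*(-105))/(-26882) + v(-86, -105)/(-10007) = (-26 + ((6*2)*(4 + 1))*(-105))/(-26882) + (-1 - 86)²/(-10007) = (-26 + (12*5)*(-105))*(-1/26882) + (-87)²*(-1/10007) = (-26 + 60*(-105))*(-1/26882) + 7569*(-1/10007) = (-26 - 6300)*(-1/26882) - 7569/10007 = -6326*(-1/26882) - 7569/10007 = 3163/13441 - 7569/10007 = -70082788/134504087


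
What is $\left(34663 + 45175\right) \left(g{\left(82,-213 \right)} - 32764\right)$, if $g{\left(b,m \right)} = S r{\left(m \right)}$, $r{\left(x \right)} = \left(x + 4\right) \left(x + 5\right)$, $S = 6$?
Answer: $18208492984$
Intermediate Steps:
$r{\left(x \right)} = \left(4 + x\right) \left(5 + x\right)$
$g{\left(b,m \right)} = 120 + 6 m^{2} + 54 m$ ($g{\left(b,m \right)} = 6 \left(20 + m^{2} + 9 m\right) = 120 + 6 m^{2} + 54 m$)
$\left(34663 + 45175\right) \left(g{\left(82,-213 \right)} - 32764\right) = \left(34663 + 45175\right) \left(\left(120 + 6 \left(-213\right)^{2} + 54 \left(-213\right)\right) - 32764\right) = 79838 \left(\left(120 + 6 \cdot 45369 - 11502\right) - 32764\right) = 79838 \left(\left(120 + 272214 - 11502\right) - 32764\right) = 79838 \left(260832 - 32764\right) = 79838 \cdot 228068 = 18208492984$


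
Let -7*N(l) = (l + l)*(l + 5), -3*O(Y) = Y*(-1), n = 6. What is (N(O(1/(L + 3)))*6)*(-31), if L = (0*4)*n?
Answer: 5704/189 ≈ 30.180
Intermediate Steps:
L = 0 (L = (0*4)*6 = 0*6 = 0)
O(Y) = Y/3 (O(Y) = -Y*(-1)/3 = -(-1)*Y/3 = Y/3)
N(l) = -2*l*(5 + l)/7 (N(l) = -(l + l)*(l + 5)/7 = -2*l*(5 + l)/7)
(N(O(1/(L + 3)))*6)*(-31) = (-2*1/(3*(0 + 3))*(5 + 1/(3*(0 + 3)))/7*6)*(-31) = (-2*(⅓)/3*(5 + (⅓)/3)/7*6)*(-31) = (-2*(⅓)*(⅓)*(5 + (⅓)*(⅓))/7*6)*(-31) = (-2/7*⅑*(5 + ⅑)*6)*(-31) = (-2/7*⅑*46/9*6)*(-31) = -92/567*6*(-31) = -184/189*(-31) = 5704/189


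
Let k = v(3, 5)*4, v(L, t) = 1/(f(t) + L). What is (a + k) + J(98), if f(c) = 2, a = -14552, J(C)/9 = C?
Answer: -68346/5 ≈ -13669.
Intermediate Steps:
J(C) = 9*C
v(L, t) = 1/(2 + L)
k = ⅘ (k = 4/(2 + 3) = 4/5 = (⅕)*4 = ⅘ ≈ 0.80000)
(a + k) + J(98) = (-14552 + ⅘) + 9*98 = -72756/5 + 882 = -68346/5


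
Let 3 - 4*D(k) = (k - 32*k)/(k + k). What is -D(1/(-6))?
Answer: -37/8 ≈ -4.6250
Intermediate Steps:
D(k) = 37/8 (D(k) = ¾ - (k - 32*k)/(4*(k + k)) = ¾ - (-31*k)/(4*(2*k)) = ¾ - (-31*k)*1/(2*k)/4 = ¾ - ¼*(-31/2) = ¾ + 31/8 = 37/8)
-D(1/(-6)) = -1*37/8 = -37/8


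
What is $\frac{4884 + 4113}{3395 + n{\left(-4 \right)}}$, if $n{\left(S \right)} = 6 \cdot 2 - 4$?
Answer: $\frac{8997}{3403} \approx 2.6438$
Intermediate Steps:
$n{\left(S \right)} = 8$ ($n{\left(S \right)} = 12 - 4 = 8$)
$\frac{4884 + 4113}{3395 + n{\left(-4 \right)}} = \frac{4884 + 4113}{3395 + 8} = \frac{8997}{3403}$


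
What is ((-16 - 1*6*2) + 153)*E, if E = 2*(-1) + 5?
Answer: 375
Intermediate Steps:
E = 3 (E = -2 + 5 = 3)
((-16 - 1*6*2) + 153)*E = ((-16 - 1*6*2) + 153)*3 = ((-16 - 6*2) + 153)*3 = ((-16 - 12) + 153)*3 = (-28 + 153)*3 = 125*3 = 375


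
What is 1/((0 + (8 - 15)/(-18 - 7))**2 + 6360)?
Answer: 625/3975049 ≈ 0.00015723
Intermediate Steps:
1/((0 + (8 - 15)/(-18 - 7))**2 + 6360) = 1/((0 - 7/(-25))**2 + 6360) = 1/((0 - 7*(-1/25))**2 + 6360) = 1/((0 + 7/25)**2 + 6360) = 1/((7/25)**2 + 6360) = 1/(49/625 + 6360) = 1/(3975049/625) = 625/3975049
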